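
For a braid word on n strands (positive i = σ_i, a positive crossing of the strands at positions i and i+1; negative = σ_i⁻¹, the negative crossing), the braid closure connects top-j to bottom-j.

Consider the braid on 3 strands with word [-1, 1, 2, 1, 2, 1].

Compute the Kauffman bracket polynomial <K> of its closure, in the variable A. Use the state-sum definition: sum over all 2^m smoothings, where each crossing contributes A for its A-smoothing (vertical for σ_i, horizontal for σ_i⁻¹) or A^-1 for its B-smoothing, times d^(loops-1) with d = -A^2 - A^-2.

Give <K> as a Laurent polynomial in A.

First cancel adjacent σ_i σ_i⁻¹ pairs (Reidemeister II — same braid, same closure): s1^-1 s1 s2 s1 s2 s1 → s2 s1 s2 s1.
Braid: s2 s1 s2 s1 on 3 strands, 4 crossings.
Writhe w = (#positive) - (#negative) = 4 - 0 = 4.
Enumerate smoothing states for the bracket polynomial. There are 2^4 = 16 states.
For each crossing: s=0 is the vertical smoothing, s=1 horizontal. Crossing k contributes A^(sign_k * (1 - 2*s_k)); loop factor d = -A^2 - A^-2.
  state 0000: A-exp=+4, loops=3, term = A^4 * d^2
  state 0001: A-exp=+2, loops=2, term = A^2 * d^1
  state 0010: A-exp=+2, loops=2, term = A^2 * d^1
  state 0011: A-exp=+0, loops=1, term = A^0 * d^0
  state 0100: A-exp=+2, loops=2, term = A^2 * d^1
  state 0101: A-exp=+0, loops=3, term = A^0 * d^2
  state 0110: A-exp=+0, loops=1, term = A^0 * d^0
  state 0111: A-exp=-2, loops=2, term = A^-2 * d^1
  state 1000: A-exp=+2, loops=2, term = A^2 * d^1
  state 1001: A-exp=+0, loops=1, term = A^0 * d^0
  state 1010: A-exp=+0, loops=3, term = A^0 * d^2
  state 1011: A-exp=-2, loops=2, term = A^-2 * d^1
  state 1100: A-exp=+0, loops=1, term = A^0 * d^0
  state 1101: A-exp=-2, loops=2, term = A^-2 * d^1
  state 1110: A-exp=-2, loops=2, term = A^-2 * d^1
  state 1111: A-exp=-4, loops=1, term = A^-4 * d^0
Collect the terms by A-exponent (count of states per loop number):
Powers of d = -A^2 - A^-2: d^2 = A^4 + 2 + A^-4.
  A^4 * (d^2) = A^8 + 2*A^4 + 1
  A^2 * (4*d) = -4*A^4 - 4
  A^0 * (4 + 2*d^2) = 2*A^4 + 8 + 2*A^-4
  A^-2 * (4*d) = -4 - 4*A^-4
  A^-4 * (1) = A^-4
Summing the groups: <K> = A^8 + 1 - A^-4

Answer: A^8 + 1 - A^-4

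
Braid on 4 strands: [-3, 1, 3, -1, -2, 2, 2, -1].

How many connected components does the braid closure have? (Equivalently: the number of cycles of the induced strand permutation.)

2

Derivation:
Track the strand permutation on 4 strands, starting from identity.
  step 1: s3^-1 swaps positions 3,4 -> [1 2 4 3]
  step 2: s1 swaps positions 1,2 -> [2 1 4 3]
  step 3: s3 swaps positions 3,4 -> [2 1 3 4]
  step 4: s1^-1 swaps positions 1,2 -> [1 2 3 4]
  step 5: s2^-1 swaps positions 2,3 -> [1 3 2 4]
  step 6: s2 swaps positions 2,3 -> [1 2 3 4]
  step 7: s2 swaps positions 2,3 -> [1 3 2 4]
  step 8: s1^-1 swaps positions 1,2 -> [3 1 2 4]
Final permutation (position -> original strand): [3 1 2 4]
Closure components = cycle count of this permutation = 2.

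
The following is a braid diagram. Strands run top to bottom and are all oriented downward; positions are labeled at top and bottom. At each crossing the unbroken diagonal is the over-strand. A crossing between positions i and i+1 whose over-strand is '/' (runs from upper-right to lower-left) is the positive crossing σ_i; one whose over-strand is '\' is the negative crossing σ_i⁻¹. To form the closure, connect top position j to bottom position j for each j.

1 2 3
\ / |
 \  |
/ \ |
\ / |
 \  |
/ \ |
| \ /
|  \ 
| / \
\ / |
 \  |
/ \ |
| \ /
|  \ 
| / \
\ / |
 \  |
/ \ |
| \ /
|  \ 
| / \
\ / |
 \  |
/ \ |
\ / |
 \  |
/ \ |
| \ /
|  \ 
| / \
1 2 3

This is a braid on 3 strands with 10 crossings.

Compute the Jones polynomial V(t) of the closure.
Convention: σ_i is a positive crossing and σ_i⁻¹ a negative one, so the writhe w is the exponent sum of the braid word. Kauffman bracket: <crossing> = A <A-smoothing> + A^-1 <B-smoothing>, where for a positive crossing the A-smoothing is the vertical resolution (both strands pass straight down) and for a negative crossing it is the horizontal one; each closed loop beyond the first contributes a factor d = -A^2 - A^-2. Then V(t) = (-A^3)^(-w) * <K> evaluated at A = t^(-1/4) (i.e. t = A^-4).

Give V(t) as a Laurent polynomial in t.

t^-4 + t^-6 - t^-10

Derivation:
Reading the diagram top to bottom ('/'-over between positions i,i+1 = s_i, '\'-over = s_i^-1): braid word = s1^-1 s1^-1 s2^-1 s1^-1 s2^-1 s1^-1 s2^-1 s1^-1 s1^-1 s2^-1.
Braid: s1^-1 s1^-1 s2^-1 s1^-1 s2^-1 s1^-1 s2^-1 s1^-1 s1^-1 s2^-1 on 3 strands, 10 crossings.
Writhe w = (#positive) - (#negative) = 0 - 10 = -10.
State-sum expansion of <K>. There are 2^10 = 1024 states.
For each crossing: s=0 is the vertical smoothing, s=1 horizontal. Crossing k contributes A^(sign_k * (1 - 2*s_k)); loop factor d = -A^2 - A^-2.
Tabulate the states by total A-exponent and number of loops L (A-exp: L × count):
  A^10: L=3 ×1
  A^8: L=2 ×4, L=4 ×6
  A^6: L=1 ×4, L=3 ×30, L=5 ×11
  A^4: L=2 ×48, L=4 ×65, L=6 ×7
  A^2: L=1 ×24, L=3 ×140, L=5 ×45, L=7 ×1
  A^0: L=2 ×129, L=4 ×117, L=6 ×6
  A^-2: L=1 ×43, L=3 ×151, L=5 ×16
  A^-4: L=2 ×96, L=4 ×24
  A^-6: L=1 ×24, L=3 ×21
  A^-8: L=2 ×10
  A^-10: L=3 ×1
Each group contributes A^e * Σ count * d^(L-1):
Powers of d = -A^2 - A^-2: d^2 = A^4 + 2 + A^-4; d^3 = -A^6 - 3*A^2 - 3*A^-2 - A^-6; d^4 = A^8 + 4*A^4 + 6 + 4*A^-4 + A^-8; d^5 = -A^10 - 5*A^6 - 10*A^2 - 10*A^-2 - 5*A^-6 - A^-10; d^6 = A^12 + 6*A^8 + 15*A^4 + 20 + 15*A^-4 + 6*A^-8 + A^-12.
  A^10 * (d^2) = A^14 + 2*A^10 + A^6
  A^8 * (4*d + 6*d^3) = -6*A^14 - 22*A^10 - 22*A^6 - 6*A^2
  A^6 * (4 + 30*d^2 + 11*d^4) = 11*A^14 + 74*A^10 + 130*A^6 + 74*A^2 + 11*A^-2
  A^4 * (48*d + 65*d^3 + 7*d^5) = -7*A^14 - 100*A^10 - 313*A^6 - 313*A^2 - 100*A^-2 - 7*A^-6
  A^2 * (24 + 140*d^2 + 45*d^4 + d^6) = A^14 + 51*A^10 + 335*A^6 + 594*A^2 + 335*A^-2 + 51*A^-6 + A^-10
  A^0 * (129*d + 117*d^3 + 6*d^5) = -6*A^10 - 147*A^6 - 540*A^2 - 540*A^-2 - 147*A^-6 - 6*A^-10
  A^-2 * (43 + 151*d^2 + 16*d^4) = 16*A^6 + 215*A^2 + 441*A^-2 + 215*A^-6 + 16*A^-10
  A^-4 * (96*d + 24*d^3) = -24*A^2 - 168*A^-2 - 168*A^-6 - 24*A^-10
  A^-6 * (24 + 21*d^2) = 21*A^-2 + 66*A^-6 + 21*A^-10
  A^-8 * (10*d) = -10*A^-6 - 10*A^-10
  A^-10 * (d^2) = A^-6 + 2*A^-10 + A^-14
Summing the groups: <K> = -A^10 + A^-6 + A^-14
Normalise by the writhe: (-A^3)^(-w) = (-A^3)^(10) = A^30, so f(A) = A^30 * <K> = -A^40 + A^24 + A^16.
Substitute A = t^(-1/4), i.e. A^e → t^(-e/4): V(t) = t^-4 + t^-6 - t^-10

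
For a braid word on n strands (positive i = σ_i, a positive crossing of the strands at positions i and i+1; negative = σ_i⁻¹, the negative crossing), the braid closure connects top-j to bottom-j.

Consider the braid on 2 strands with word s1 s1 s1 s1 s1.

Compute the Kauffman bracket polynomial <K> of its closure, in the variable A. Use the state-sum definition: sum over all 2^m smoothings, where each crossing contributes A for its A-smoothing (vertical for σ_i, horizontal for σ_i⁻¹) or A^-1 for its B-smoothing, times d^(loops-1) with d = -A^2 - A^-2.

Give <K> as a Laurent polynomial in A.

-A^7 - A^-1 + A^-5 - A^-9 + A^-13

Derivation:
Braid: s1 s1 s1 s1 s1 on 2 strands, 5 crossings.
Writhe w = (#positive) - (#negative) = 5 - 0 = 5.
Enumerate smoothing states for the bracket polynomial. There are 2^5 = 32 states.
Each crossing splits two ways (0=vertical, 1=horizontal). The state's weight is A^(#A-smoothings - #B-smoothings) * d^(loops - 1).
  state 00000: A-exp=+5, loops=2, term = A^5 * d^1
  state 00001: A-exp=+3, loops=1, term = A^3 * d^0
  state 00010: A-exp=+3, loops=1, term = A^3 * d^0
  state 00011: A-exp=+1, loops=2, term = A^1 * d^1
  state 00100: A-exp=+3, loops=1, term = A^3 * d^0
  state 00101: A-exp=+1, loops=2, term = A^1 * d^1
  state 00110: A-exp=+1, loops=2, term = A^1 * d^1
  state 00111: A-exp=-1, loops=3, term = A^-1 * d^2
  state 01000: A-exp=+3, loops=1, term = A^3 * d^0
  state 01001: A-exp=+1, loops=2, term = A^1 * d^1
  state 01010: A-exp=+1, loops=2, term = A^1 * d^1
  state 01011: A-exp=-1, loops=3, term = A^-1 * d^2
  state 01100: A-exp=+1, loops=2, term = A^1 * d^1
  state 01101: A-exp=-1, loops=3, term = A^-1 * d^2
  state 01110: A-exp=-1, loops=3, term = A^-1 * d^2
  state 01111: A-exp=-3, loops=4, term = A^-3 * d^3
  state 10000: A-exp=+3, loops=1, term = A^3 * d^0
  state 10001: A-exp=+1, loops=2, term = A^1 * d^1
  state 10010: A-exp=+1, loops=2, term = A^1 * d^1
  state 10011: A-exp=-1, loops=3, term = A^-1 * d^2
  state 10100: A-exp=+1, loops=2, term = A^1 * d^1
  state 10101: A-exp=-1, loops=3, term = A^-1 * d^2
  state 10110: A-exp=-1, loops=3, term = A^-1 * d^2
  state 10111: A-exp=-3, loops=4, term = A^-3 * d^3
  state 11000: A-exp=+1, loops=2, term = A^1 * d^1
  state 11001: A-exp=-1, loops=3, term = A^-1 * d^2
  state 11010: A-exp=-1, loops=3, term = A^-1 * d^2
  state 11011: A-exp=-3, loops=4, term = A^-3 * d^3
  state 11100: A-exp=-1, loops=3, term = A^-1 * d^2
  state 11101: A-exp=-3, loops=4, term = A^-3 * d^3
  state 11110: A-exp=-3, loops=4, term = A^-3 * d^3
  state 11111: A-exp=-5, loops=5, term = A^-5 * d^4
Collect the terms by A-exponent (count of states per loop number):
Powers of d = -A^2 - A^-2: d^2 = A^4 + 2 + A^-4; d^3 = -A^6 - 3*A^2 - 3*A^-2 - A^-6; d^4 = A^8 + 4*A^4 + 6 + 4*A^-4 + A^-8.
  A^5 * (d) = -A^7 - A^3
  A^3 * (5) = 5*A^3
  A^1 * (10*d) = -10*A^3 - 10*A^-1
  A^-1 * (10*d^2) = 10*A^3 + 20*A^-1 + 10*A^-5
  A^-3 * (5*d^3) = -5*A^3 - 15*A^-1 - 15*A^-5 - 5*A^-9
  A^-5 * (d^4) = A^3 + 4*A^-1 + 6*A^-5 + 4*A^-9 + A^-13
Summing the groups: <K> = -A^7 - A^-1 + A^-5 - A^-9 + A^-13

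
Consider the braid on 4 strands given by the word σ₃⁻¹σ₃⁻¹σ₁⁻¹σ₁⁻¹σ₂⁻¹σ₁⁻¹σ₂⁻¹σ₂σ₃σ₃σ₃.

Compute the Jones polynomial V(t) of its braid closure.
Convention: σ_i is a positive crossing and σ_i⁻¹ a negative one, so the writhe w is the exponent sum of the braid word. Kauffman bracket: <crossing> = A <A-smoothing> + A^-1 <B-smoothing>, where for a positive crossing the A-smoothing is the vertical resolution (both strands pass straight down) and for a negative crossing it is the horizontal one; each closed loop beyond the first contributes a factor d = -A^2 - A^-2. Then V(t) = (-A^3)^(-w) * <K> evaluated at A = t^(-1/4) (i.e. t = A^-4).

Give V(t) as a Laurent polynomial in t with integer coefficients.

t^-1 + t^-3 - t^-4

Derivation:
The presented braid s3^-1 s3^-1 s1^-1 s1^-1 s2^-1 s1^-1 s2^-1 s2 s3 s3 s3 on 4 strands reduces by inverse Markov moves (closure unchanged at each step):
  Deconjugate: the word is γ·β·γ⁻¹ with γ = s3^-1 s3^-1 (prefix) and γ⁻¹ = s3 s3 (suffix); strip both.
  Destabilize: the word has the form β·s3 where s3 occurs only as the final letter (β ∈ B_3); drop it and the last strand → 3 strands.
Reduced to β = s1^-1 s1^-1 s2^-1 s1^-1 s2^-1 s2 on 3 strands, 6 crossings.
Compute on β:
First cancel adjacent σ_i σ_i⁻¹ pairs (Reidemeister II — same braid, same closure): s1^-1 s1^-1 s2^-1 s1^-1 s2^-1 s2 → s1^-1 s1^-1 s2^-1 s1^-1.
Braid: s1^-1 s1^-1 s2^-1 s1^-1 on 3 strands, 4 crossings.
Writhe w = (#positive) - (#negative) = 0 - 4 = -4.
Computing the Kauffman bracket via state sum. There are 2^4 = 16 states.
Smooth each crossing (0=||, 1=⌣⌢); contribution A^(Σ sign_k(1-2s_k)) * d^(L-1).
  state 0000: A-exp=-4, loops=3, term = A^-4 * d^2
  state 0001: A-exp=-2, loops=2, term = A^-2 * d^1
  state 0010: A-exp=-2, loops=2, term = A^-2 * d^1
  state 0011: A-exp=+0, loops=1, term = A^0 * d^0
  state 0100: A-exp=-2, loops=2, term = A^-2 * d^1
  state 0101: A-exp=+0, loops=3, term = A^0 * d^2
  state 0110: A-exp=+0, loops=1, term = A^0 * d^0
  state 0111: A-exp=+2, loops=2, term = A^2 * d^1
  state 1000: A-exp=-2, loops=2, term = A^-2 * d^1
  state 1001: A-exp=+0, loops=3, term = A^0 * d^2
  state 1010: A-exp=+0, loops=1, term = A^0 * d^0
  state 1011: A-exp=+2, loops=2, term = A^2 * d^1
  state 1100: A-exp=+0, loops=3, term = A^0 * d^2
  state 1101: A-exp=+2, loops=4, term = A^2 * d^3
  state 1110: A-exp=+2, loops=2, term = A^2 * d^1
  state 1111: A-exp=+4, loops=3, term = A^4 * d^2
Collect the terms by A-exponent (count of states per loop number):
Powers of d = -A^2 - A^-2: d^2 = A^4 + 2 + A^-4; d^3 = -A^6 - 3*A^2 - 3*A^-2 - A^-6.
  A^4 * (d^2) = A^8 + 2*A^4 + 1
  A^2 * (3*d + d^3) = -A^8 - 6*A^4 - 6 - A^-4
  A^0 * (3 + 3*d^2) = 3*A^4 + 9 + 3*A^-4
  A^-2 * (4*d) = -4 - 4*A^-4
  A^-4 * (d^2) = 1 + 2*A^-4 + A^-8
Summing the groups: <K> = -A^4 + 1 + A^-8
Normalise by the writhe: (-A^3)^(-w) = (-A^3)^(4) = A^12, so f(A) = A^12 * <K> = -A^16 + A^12 + A^4.
Substitute A = t^(-1/4), i.e. A^e → t^(-e/4): V(t) = t^-1 + t^-3 - t^-4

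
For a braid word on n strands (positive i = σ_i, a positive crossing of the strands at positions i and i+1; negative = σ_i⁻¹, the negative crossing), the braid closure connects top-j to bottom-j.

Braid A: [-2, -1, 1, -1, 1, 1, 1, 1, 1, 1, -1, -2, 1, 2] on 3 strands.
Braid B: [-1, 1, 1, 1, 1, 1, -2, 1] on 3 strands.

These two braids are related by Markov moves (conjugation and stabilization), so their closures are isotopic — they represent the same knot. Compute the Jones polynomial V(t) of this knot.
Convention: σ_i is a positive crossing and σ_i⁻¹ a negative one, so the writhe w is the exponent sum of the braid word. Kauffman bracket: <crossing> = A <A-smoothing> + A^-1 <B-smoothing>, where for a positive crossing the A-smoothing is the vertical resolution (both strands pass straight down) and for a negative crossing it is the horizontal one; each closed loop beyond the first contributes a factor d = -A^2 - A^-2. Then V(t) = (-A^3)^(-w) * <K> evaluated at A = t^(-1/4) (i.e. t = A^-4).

Markov-equivalent braids have isotopic closures, hence identical knot invariants. Strip the Markov moves from each word to reach a common short braid β, then compute V(t) once on β.
Braid A: s2^-1 s1^-1 s1 s1^-1 s1 s1 s1 s1 s1 s1 s1^-1 s2^-1 s1 s2 on 3 strands reduces by inverse Markov moves (closure unchanged at each step):
  Deconjugate: the word is γ·β·γ⁻¹ with γ = s2^-1 s1^-1 (prefix) and γ⁻¹ = s1 s2 (suffix); strip both.
  Destabilize: the word has the form β·s2^-1 where s2^-1 occurs only as the final letter (β ∈ B_2); drop it and the last strand → 2 strands.
  Deconjugate: the word is γ·β·γ⁻¹ with γ = s1 s1^-1 (prefix) and γ⁻¹ = s1 s1^-1 (suffix); strip both.
Reduced to β = s1 s1 s1 s1 s1 on 2 strands, 5 crossings.
Braid B: s1^-1 s1 s1 s1 s1 s1 s2^-1 s1 on 3 strands reduces by inverse Markov moves (closure unchanged at each step):
  Deconjugate: the word is γ·β·γ⁻¹ with γ = s1^-1 (prefix) and γ⁻¹ = s1 (suffix); strip both.
  Destabilize: the word has the form β·s2^-1 where s2^-1 occurs only as the final letter (β ∈ B_2); drop it and the last strand → 2 strands.
Reduced to β = s1 s1 s1 s1 s1 on 2 strands, 5 crossings.
Both give the same β = s1 s1 s1 s1 s1 on 2 strands, so one state sum suffices:
Braid: s1 s1 s1 s1 s1 on 2 strands, 5 crossings.
Writhe w = (#positive) - (#negative) = 5 - 0 = 5.
State-sum expansion of <K>. There are 2^5 = 32 states.
Smooth each crossing (0=||, 1=⌣⌢); contribution A^(Σ sign_k(1-2s_k)) * d^(L-1).
  state 00000: A-exp=+5, loops=2, term = A^5 * d^1
  state 00001: A-exp=+3, loops=1, term = A^3 * d^0
  state 00010: A-exp=+3, loops=1, term = A^3 * d^0
  state 00011: A-exp=+1, loops=2, term = A^1 * d^1
  state 00100: A-exp=+3, loops=1, term = A^3 * d^0
  state 00101: A-exp=+1, loops=2, term = A^1 * d^1
  state 00110: A-exp=+1, loops=2, term = A^1 * d^1
  state 00111: A-exp=-1, loops=3, term = A^-1 * d^2
  state 01000: A-exp=+3, loops=1, term = A^3 * d^0
  state 01001: A-exp=+1, loops=2, term = A^1 * d^1
  state 01010: A-exp=+1, loops=2, term = A^1 * d^1
  state 01011: A-exp=-1, loops=3, term = A^-1 * d^2
  state 01100: A-exp=+1, loops=2, term = A^1 * d^1
  state 01101: A-exp=-1, loops=3, term = A^-1 * d^2
  state 01110: A-exp=-1, loops=3, term = A^-1 * d^2
  state 01111: A-exp=-3, loops=4, term = A^-3 * d^3
  state 10000: A-exp=+3, loops=1, term = A^3 * d^0
  state 10001: A-exp=+1, loops=2, term = A^1 * d^1
  state 10010: A-exp=+1, loops=2, term = A^1 * d^1
  state 10011: A-exp=-1, loops=3, term = A^-1 * d^2
  state 10100: A-exp=+1, loops=2, term = A^1 * d^1
  state 10101: A-exp=-1, loops=3, term = A^-1 * d^2
  state 10110: A-exp=-1, loops=3, term = A^-1 * d^2
  state 10111: A-exp=-3, loops=4, term = A^-3 * d^3
  state 11000: A-exp=+1, loops=2, term = A^1 * d^1
  state 11001: A-exp=-1, loops=3, term = A^-1 * d^2
  state 11010: A-exp=-1, loops=3, term = A^-1 * d^2
  state 11011: A-exp=-3, loops=4, term = A^-3 * d^3
  state 11100: A-exp=-1, loops=3, term = A^-1 * d^2
  state 11101: A-exp=-3, loops=4, term = A^-3 * d^3
  state 11110: A-exp=-3, loops=4, term = A^-3 * d^3
  state 11111: A-exp=-5, loops=5, term = A^-5 * d^4
Collect the terms by A-exponent (count of states per loop number):
Powers of d = -A^2 - A^-2: d^2 = A^4 + 2 + A^-4; d^3 = -A^6 - 3*A^2 - 3*A^-2 - A^-6; d^4 = A^8 + 4*A^4 + 6 + 4*A^-4 + A^-8.
  A^5 * (d) = -A^7 - A^3
  A^3 * (5) = 5*A^3
  A^1 * (10*d) = -10*A^3 - 10*A^-1
  A^-1 * (10*d^2) = 10*A^3 + 20*A^-1 + 10*A^-5
  A^-3 * (5*d^3) = -5*A^3 - 15*A^-1 - 15*A^-5 - 5*A^-9
  A^-5 * (d^4) = A^3 + 4*A^-1 + 6*A^-5 + 4*A^-9 + A^-13
Summing the groups: <K> = -A^7 - A^-1 + A^-5 - A^-9 + A^-13
Normalise by the writhe: (-A^3)^(-w) = (-A^3)^(-5) = -A^-15, so f(A) = -A^-15 * <K> = A^-8 + A^-16 - A^-20 + A^-24 - A^-28.
Substitute A = t^(-1/4), i.e. A^e → t^(-e/4): V(t) = -t^7 + t^6 - t^5 + t^4 + t^2

Answer: -t^7 + t^6 - t^5 + t^4 + t^2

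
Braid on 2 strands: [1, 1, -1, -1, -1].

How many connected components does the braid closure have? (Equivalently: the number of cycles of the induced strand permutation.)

1

Derivation:
Track the strand permutation on 2 strands, starting from identity.
  step 1: s1 swaps positions 1,2 -> [2 1]
  step 2: s1 swaps positions 1,2 -> [1 2]
  step 3: s1^-1 swaps positions 1,2 -> [2 1]
  step 4: s1^-1 swaps positions 1,2 -> [1 2]
  step 5: s1^-1 swaps positions 1,2 -> [2 1]
Final permutation (position -> original strand): [2 1]
Closure components = cycle count of this permutation = 1.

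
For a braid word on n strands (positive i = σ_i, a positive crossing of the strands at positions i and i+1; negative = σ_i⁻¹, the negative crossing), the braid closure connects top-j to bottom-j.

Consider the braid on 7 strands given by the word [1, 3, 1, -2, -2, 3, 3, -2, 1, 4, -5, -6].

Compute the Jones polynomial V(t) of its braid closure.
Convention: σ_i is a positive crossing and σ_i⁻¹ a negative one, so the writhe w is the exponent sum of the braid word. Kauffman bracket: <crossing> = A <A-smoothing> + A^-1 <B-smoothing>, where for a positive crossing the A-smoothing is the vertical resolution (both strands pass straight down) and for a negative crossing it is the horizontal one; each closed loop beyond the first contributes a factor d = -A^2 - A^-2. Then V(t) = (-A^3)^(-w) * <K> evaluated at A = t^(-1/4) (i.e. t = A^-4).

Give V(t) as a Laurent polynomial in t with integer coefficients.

The presented braid s1 s3 s1 s2^-1 s2^-1 s3 s3 s2^-1 s1 s4 s5^-1 s6^-1 on 7 strands reduces by inverse Markov moves (closure unchanged at each step):
  Destabilize: the word has the form β·s6^-1 where s6^-1 occurs only as the final letter (β ∈ B_6); drop it and the last strand → 6 strands.
  Destabilize: the word has the form β·s5^-1 where s5^-1 occurs only as the final letter (β ∈ B_5); drop it and the last strand → 5 strands.
  Destabilize: the word has the form β·s4 where s4 occurs only as the final letter (β ∈ B_4); drop it and the last strand → 4 strands.
Reduced to β = s1 s3 s1 s2^-1 s2^-1 s3 s3 s2^-1 s1 on 4 strands, 9 crossings.
Compute on β:
Braid: s1 s3 s1 s2^-1 s2^-1 s3 s3 s2^-1 s1 on 4 strands, 9 crossings.
Writhe w = (#positive) - (#negative) = 6 - 3 = 3.
Enumerate smoothing states for the bracket polynomial. There are 2^9 = 512 states.
Each crossing splits two ways (0=vertical, 1=horizontal). The state's weight is A^(#A-smoothings - #B-smoothings) * d^(loops - 1).
Tabulate the states by total A-exponent and number of loops L (A-exp: L × count):
  A^9: L=5 ×1
  A^7: L=4 ×9
  A^5: L=3 ×32, L=5 ×4
  A^3: L=2 ×55, L=4 ×28, L=6 ×1
  A^1: L=1 ×39, L=3 ×77, L=5 ×10
  A^-1: L=2 ×81, L=4 ×44, L=6 ×1
  A^-3: L=3 ×73, L=5 ×11
  A^-5: L=4 ×35, L=6 ×1
  A^-7: L=5 ×9
  A^-9: L=6 ×1
Each group contributes A^e * Σ count * d^(L-1):
Powers of d = -A^2 - A^-2: d^2 = A^4 + 2 + A^-4; d^3 = -A^6 - 3*A^2 - 3*A^-2 - A^-6; d^4 = A^8 + 4*A^4 + 6 + 4*A^-4 + A^-8; d^5 = -A^10 - 5*A^6 - 10*A^2 - 10*A^-2 - 5*A^-6 - A^-10.
  A^9 * (d^4) = A^17 + 4*A^13 + 6*A^9 + 4*A^5 + A
  A^7 * (9*d^3) = -9*A^13 - 27*A^9 - 27*A^5 - 9*A
  A^5 * (32*d^2 + 4*d^4) = 4*A^13 + 48*A^9 + 88*A^5 + 48*A + 4*A^-3
  A^3 * (55*d + 28*d^3 + d^5) = -A^13 - 33*A^9 - 149*A^5 - 149*A - 33*A^-3 - A^-7
  A^1 * (39 + 77*d^2 + 10*d^4) = 10*A^9 + 117*A^5 + 253*A + 117*A^-3 + 10*A^-7
  A^-1 * (81*d + 44*d^3 + d^5) = -A^9 - 49*A^5 - 223*A - 223*A^-3 - 49*A^-7 - A^-11
  A^-3 * (73*d^2 + 11*d^4) = 11*A^5 + 117*A + 212*A^-3 + 117*A^-7 + 11*A^-11
  A^-5 * (35*d^3 + d^5) = -A^5 - 40*A - 115*A^-3 - 115*A^-7 - 40*A^-11 - A^-15
  A^-7 * (9*d^4) = 9*A + 36*A^-3 + 54*A^-7 + 36*A^-11 + 9*A^-15
  A^-9 * (d^5) = -A - 5*A^-3 - 10*A^-7 - 10*A^-11 - 5*A^-15 - A^-19
Summing the groups: <K> = A^17 - 2*A^13 + 3*A^9 - 6*A^5 + 6*A - 7*A^-3 + 6*A^-7 - 4*A^-11 + 3*A^-15 - A^-19
Normalise by the writhe: (-A^3)^(-w) = (-A^3)^(-3) = -A^-9, so f(A) = -A^-9 * <K> = -A^8 + 2*A^4 - 3 + 6*A^-4 - 6*A^-8 + 7*A^-12 - 6*A^-16 + 4*A^-20 - 3*A^-24 + A^-28.
Substitute A = t^(-1/4), i.e. A^e → t^(-e/4): V(t) = t^7 - 3*t^6 + 4*t^5 - 6*t^4 + 7*t^3 - 6*t^2 + 6*t - 3 + 2*t^-1 - t^-2

Answer: t^7 - 3*t^6 + 4*t^5 - 6*t^4 + 7*t^3 - 6*t^2 + 6*t - 3 + 2*t^-1 - t^-2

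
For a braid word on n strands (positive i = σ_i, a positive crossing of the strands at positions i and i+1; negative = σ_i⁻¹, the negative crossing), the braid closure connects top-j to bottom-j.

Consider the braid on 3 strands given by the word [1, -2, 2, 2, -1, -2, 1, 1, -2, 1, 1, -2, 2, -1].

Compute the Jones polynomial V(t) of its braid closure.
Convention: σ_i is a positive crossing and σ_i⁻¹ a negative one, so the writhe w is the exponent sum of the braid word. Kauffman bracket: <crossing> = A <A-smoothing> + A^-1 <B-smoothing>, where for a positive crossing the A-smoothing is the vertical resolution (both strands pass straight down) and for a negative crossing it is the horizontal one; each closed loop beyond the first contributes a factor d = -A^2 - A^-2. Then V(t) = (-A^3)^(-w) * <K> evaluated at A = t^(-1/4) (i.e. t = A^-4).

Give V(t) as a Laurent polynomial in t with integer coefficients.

t^5 - 2*t^4 + 2*t^3 - 2*t^2 + 2*t - 1 + t^-1

Derivation:
The presented braid s1 s2^-1 s2 s2 s1^-1 s2^-1 s1 s1 s2^-1 s1 s1 s2^-1 s2 s1^-1 on 3 strands reduces by inverse Markov moves (closure unchanged at each step):
  Deconjugate: the word is γ·β·γ⁻¹ with γ = s1 (prefix) and γ⁻¹ = s1^-1 (suffix); strip both.
  Deconjugate: the word is γ·β·γ⁻¹ with γ = s2^-1 s2 (prefix) and γ⁻¹ = s2^-1 s2 (suffix); strip both.
Reduced to β = s2 s1^-1 s2^-1 s1 s1 s2^-1 s1 s1 on 3 strands, 8 crossings.
Compute on β:
Braid: s2 s1^-1 s2^-1 s1 s1 s2^-1 s1 s1 on 3 strands, 8 crossings.
Writhe w = (#positive) - (#negative) = 5 - 3 = 2.
Enumerate smoothing states for the bracket polynomial. There are 2^8 = 256 states.
For each crossing: s=0 is the vertical smoothing, s=1 horizontal. Crossing k contributes A^(sign_k * (1 - 2*s_k)); loop factor d = -A^2 - A^-2.
Tabulate the states by total A-exponent and number of loops L (A-exp: L × count):
  A^8: L=2 ×1
  A^6: L=1 ×4, L=3 ×4
  A^4: L=2 ×26, L=4 ×2
  A^2: L=1 ×23, L=3 ×33
  A^0: L=2 ×52, L=4 ×18
  A^-2: L=1 ×8, L=3 ×42, L=5 ×6
  A^-4: L=2 ×10, L=4 ×17, L=6 ×1
  A^-6: L=3 ×5, L=5 ×3
  A^-8: L=4 ×1
Each group contributes A^e * Σ count * d^(L-1):
Powers of d = -A^2 - A^-2: d^2 = A^4 + 2 + A^-4; d^3 = -A^6 - 3*A^2 - 3*A^-2 - A^-6; d^4 = A^8 + 4*A^4 + 6 + 4*A^-4 + A^-8; d^5 = -A^10 - 5*A^6 - 10*A^2 - 10*A^-2 - 5*A^-6 - A^-10.
  A^8 * (d) = -A^10 - A^6
  A^6 * (4 + 4*d^2) = 4*A^10 + 12*A^6 + 4*A^2
  A^4 * (26*d + 2*d^3) = -2*A^10 - 32*A^6 - 32*A^2 - 2*A^-2
  A^2 * (23 + 33*d^2) = 33*A^6 + 89*A^2 + 33*A^-2
  A^0 * (52*d + 18*d^3) = -18*A^6 - 106*A^2 - 106*A^-2 - 18*A^-6
  A^-2 * (8 + 42*d^2 + 6*d^4) = 6*A^6 + 66*A^2 + 128*A^-2 + 66*A^-6 + 6*A^-10
  A^-4 * (10*d + 17*d^3 + d^5) = -A^6 - 22*A^2 - 71*A^-2 - 71*A^-6 - 22*A^-10 - A^-14
  A^-6 * (5*d^2 + 3*d^4) = 3*A^2 + 17*A^-2 + 28*A^-6 + 17*A^-10 + 3*A^-14
  A^-8 * (d^3) = -A^-2 - 3*A^-6 - 3*A^-10 - A^-14
Summing the groups: <K> = A^10 - A^6 + 2*A^2 - 2*A^-2 + 2*A^-6 - 2*A^-10 + A^-14
Normalise by the writhe: (-A^3)^(-w) = (-A^3)^(-2) = A^-6, so f(A) = A^-6 * <K> = A^4 - 1 + 2*A^-4 - 2*A^-8 + 2*A^-12 - 2*A^-16 + A^-20.
Substitute A = t^(-1/4), i.e. A^e → t^(-e/4): V(t) = t^5 - 2*t^4 + 2*t^3 - 2*t^2 + 2*t - 1 + t^-1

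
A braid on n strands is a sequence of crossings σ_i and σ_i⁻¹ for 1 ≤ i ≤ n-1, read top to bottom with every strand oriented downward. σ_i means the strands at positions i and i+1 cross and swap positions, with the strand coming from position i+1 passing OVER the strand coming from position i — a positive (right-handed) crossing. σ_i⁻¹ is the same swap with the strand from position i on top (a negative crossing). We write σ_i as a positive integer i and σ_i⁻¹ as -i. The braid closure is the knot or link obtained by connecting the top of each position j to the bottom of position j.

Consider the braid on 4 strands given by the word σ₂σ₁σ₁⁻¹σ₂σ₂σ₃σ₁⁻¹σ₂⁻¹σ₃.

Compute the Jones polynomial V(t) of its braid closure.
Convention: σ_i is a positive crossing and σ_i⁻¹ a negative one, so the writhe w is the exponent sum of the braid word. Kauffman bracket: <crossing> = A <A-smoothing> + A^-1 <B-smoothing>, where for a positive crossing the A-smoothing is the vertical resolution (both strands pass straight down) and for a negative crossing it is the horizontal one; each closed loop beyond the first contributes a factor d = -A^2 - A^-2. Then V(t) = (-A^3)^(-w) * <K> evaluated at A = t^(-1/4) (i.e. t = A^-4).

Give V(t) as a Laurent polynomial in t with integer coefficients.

-t^6 + t^5 - t^4 + 2*t^3 - t^2 + t

Derivation:
First cancel adjacent σ_i σ_i⁻¹ pairs (Reidemeister II — same braid, same closure): s2 s1 s1^-1 s2 s2 s3 s1^-1 s2^-1 s3 → s2 s2 s2 s3 s1^-1 s2^-1 s3.
Braid: s2 s2 s2 s3 s1^-1 s2^-1 s3 on 4 strands, 7 crossings.
Writhe w = (#positive) - (#negative) = 5 - 2 = 3.
Enumerate smoothing states for the bracket polynomial. There are 2^7 = 128 states.
Each crossing splits two ways (0=vertical, 1=horizontal). The state's weight is A^(#A-smoothings - #B-smoothings) * d^(loops - 1).
Tabulate the states by total A-exponent and number of loops L (A-exp: L × count):
  A^7: L=2 ×1
  A^5: L=1 ×2, L=3 ×5
  A^3: L=2 ×14, L=4 ×7
  A^1: L=1 ×9, L=3 ×22, L=5 ×4
  A^-1: L=2 ×21, L=4 ×13, L=6 ×1
  A^-3: L=3 ×18, L=5 ×3
  A^-5: L=4 ×7
  A^-7: L=5 ×1
Each group contributes A^e * Σ count * d^(L-1):
Powers of d = -A^2 - A^-2: d^2 = A^4 + 2 + A^-4; d^3 = -A^6 - 3*A^2 - 3*A^-2 - A^-6; d^4 = A^8 + 4*A^4 + 6 + 4*A^-4 + A^-8; d^5 = -A^10 - 5*A^6 - 10*A^2 - 10*A^-2 - 5*A^-6 - A^-10.
  A^7 * (d) = -A^9 - A^5
  A^5 * (2 + 5*d^2) = 5*A^9 + 12*A^5 + 5*A
  A^3 * (14*d + 7*d^3) = -7*A^9 - 35*A^5 - 35*A - 7*A^-3
  A^1 * (9 + 22*d^2 + 4*d^4) = 4*A^9 + 38*A^5 + 77*A + 38*A^-3 + 4*A^-7
  A^-1 * (21*d + 13*d^3 + d^5) = -A^9 - 18*A^5 - 70*A - 70*A^-3 - 18*A^-7 - A^-11
  A^-3 * (18*d^2 + 3*d^4) = 3*A^5 + 30*A + 54*A^-3 + 30*A^-7 + 3*A^-11
  A^-5 * (7*d^3) = -7*A - 21*A^-3 - 21*A^-7 - 7*A^-11
  A^-7 * (d^4) = A + 4*A^-3 + 6*A^-7 + 4*A^-11 + A^-15
Summing the groups: <K> = -A^5 + A - 2*A^-3 + A^-7 - A^-11 + A^-15
Normalise by the writhe: (-A^3)^(-w) = (-A^3)^(-3) = -A^-9, so f(A) = -A^-9 * <K> = A^-4 - A^-8 + 2*A^-12 - A^-16 + A^-20 - A^-24.
Substitute A = t^(-1/4), i.e. A^e → t^(-e/4): V(t) = -t^6 + t^5 - t^4 + 2*t^3 - t^2 + t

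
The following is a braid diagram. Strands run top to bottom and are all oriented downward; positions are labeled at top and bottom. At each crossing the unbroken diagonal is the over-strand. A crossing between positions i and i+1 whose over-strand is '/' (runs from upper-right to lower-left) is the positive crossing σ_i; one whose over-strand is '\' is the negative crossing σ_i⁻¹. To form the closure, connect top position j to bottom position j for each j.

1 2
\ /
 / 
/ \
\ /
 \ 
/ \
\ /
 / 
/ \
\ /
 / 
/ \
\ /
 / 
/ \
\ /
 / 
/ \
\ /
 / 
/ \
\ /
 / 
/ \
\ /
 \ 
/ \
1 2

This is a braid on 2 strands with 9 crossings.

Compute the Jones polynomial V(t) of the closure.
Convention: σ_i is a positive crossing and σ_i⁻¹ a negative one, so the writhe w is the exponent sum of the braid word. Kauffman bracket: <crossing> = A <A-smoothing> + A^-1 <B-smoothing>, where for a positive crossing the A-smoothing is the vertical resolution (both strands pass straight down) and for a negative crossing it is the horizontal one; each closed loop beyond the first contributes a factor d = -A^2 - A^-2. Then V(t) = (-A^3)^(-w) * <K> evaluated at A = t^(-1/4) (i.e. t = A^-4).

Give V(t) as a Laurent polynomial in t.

Reading the diagram top to bottom ('/'-over between positions i,i+1 = s_i, '\'-over = s_i^-1): braid word = s1 s1^-1 s1 s1 s1 s1 s1 s1 s1^-1.
The presented braid s1 s1^-1 s1 s1 s1 s1 s1 s1 s1^-1 on 2 strands reduces by inverse Markov moves (closure unchanged at each step):
  Deconjugate: the word is γ·β·γ⁻¹ with γ = s1 s1^-1 (prefix) and γ⁻¹ = s1 s1^-1 (suffix); strip both.
Reduced to β = s1 s1 s1 s1 s1 on 2 strands, 5 crossings.
Compute on β:
Braid: s1 s1 s1 s1 s1 on 2 strands, 5 crossings.
Writhe w = (#positive) - (#negative) = 5 - 0 = 5.
Computing the Kauffman bracket via state sum. There are 2^5 = 32 states.
For each crossing: s=0 is the vertical smoothing, s=1 horizontal. Crossing k contributes A^(sign_k * (1 - 2*s_k)); loop factor d = -A^2 - A^-2.
  state 00000: A-exp=+5, loops=2, term = A^5 * d^1
  state 00001: A-exp=+3, loops=1, term = A^3 * d^0
  state 00010: A-exp=+3, loops=1, term = A^3 * d^0
  state 00011: A-exp=+1, loops=2, term = A^1 * d^1
  state 00100: A-exp=+3, loops=1, term = A^3 * d^0
  state 00101: A-exp=+1, loops=2, term = A^1 * d^1
  state 00110: A-exp=+1, loops=2, term = A^1 * d^1
  state 00111: A-exp=-1, loops=3, term = A^-1 * d^2
  state 01000: A-exp=+3, loops=1, term = A^3 * d^0
  state 01001: A-exp=+1, loops=2, term = A^1 * d^1
  state 01010: A-exp=+1, loops=2, term = A^1 * d^1
  state 01011: A-exp=-1, loops=3, term = A^-1 * d^2
  state 01100: A-exp=+1, loops=2, term = A^1 * d^1
  state 01101: A-exp=-1, loops=3, term = A^-1 * d^2
  state 01110: A-exp=-1, loops=3, term = A^-1 * d^2
  state 01111: A-exp=-3, loops=4, term = A^-3 * d^3
  state 10000: A-exp=+3, loops=1, term = A^3 * d^0
  state 10001: A-exp=+1, loops=2, term = A^1 * d^1
  state 10010: A-exp=+1, loops=2, term = A^1 * d^1
  state 10011: A-exp=-1, loops=3, term = A^-1 * d^2
  state 10100: A-exp=+1, loops=2, term = A^1 * d^1
  state 10101: A-exp=-1, loops=3, term = A^-1 * d^2
  state 10110: A-exp=-1, loops=3, term = A^-1 * d^2
  state 10111: A-exp=-3, loops=4, term = A^-3 * d^3
  state 11000: A-exp=+1, loops=2, term = A^1 * d^1
  state 11001: A-exp=-1, loops=3, term = A^-1 * d^2
  state 11010: A-exp=-1, loops=3, term = A^-1 * d^2
  state 11011: A-exp=-3, loops=4, term = A^-3 * d^3
  state 11100: A-exp=-1, loops=3, term = A^-1 * d^2
  state 11101: A-exp=-3, loops=4, term = A^-3 * d^3
  state 11110: A-exp=-3, loops=4, term = A^-3 * d^3
  state 11111: A-exp=-5, loops=5, term = A^-5 * d^4
Collect the terms by A-exponent (count of states per loop number):
Powers of d = -A^2 - A^-2: d^2 = A^4 + 2 + A^-4; d^3 = -A^6 - 3*A^2 - 3*A^-2 - A^-6; d^4 = A^8 + 4*A^4 + 6 + 4*A^-4 + A^-8.
  A^5 * (d) = -A^7 - A^3
  A^3 * (5) = 5*A^3
  A^1 * (10*d) = -10*A^3 - 10*A^-1
  A^-1 * (10*d^2) = 10*A^3 + 20*A^-1 + 10*A^-5
  A^-3 * (5*d^3) = -5*A^3 - 15*A^-1 - 15*A^-5 - 5*A^-9
  A^-5 * (d^4) = A^3 + 4*A^-1 + 6*A^-5 + 4*A^-9 + A^-13
Summing the groups: <K> = -A^7 - A^-1 + A^-5 - A^-9 + A^-13
Normalise by the writhe: (-A^3)^(-w) = (-A^3)^(-5) = -A^-15, so f(A) = -A^-15 * <K> = A^-8 + A^-16 - A^-20 + A^-24 - A^-28.
Substitute A = t^(-1/4), i.e. A^e → t^(-e/4): V(t) = -t^7 + t^6 - t^5 + t^4 + t^2

Answer: -t^7 + t^6 - t^5 + t^4 + t^2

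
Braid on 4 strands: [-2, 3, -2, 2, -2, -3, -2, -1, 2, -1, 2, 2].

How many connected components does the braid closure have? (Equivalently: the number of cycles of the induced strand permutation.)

2

Derivation:
Track the strand permutation on 4 strands, starting from identity.
  step 1: s2^-1 swaps positions 2,3 -> [1 3 2 4]
  step 2: s3 swaps positions 3,4 -> [1 3 4 2]
  step 3: s2^-1 swaps positions 2,3 -> [1 4 3 2]
  step 4: s2 swaps positions 2,3 -> [1 3 4 2]
  step 5: s2^-1 swaps positions 2,3 -> [1 4 3 2]
  step 6: s3^-1 swaps positions 3,4 -> [1 4 2 3]
  step 7: s2^-1 swaps positions 2,3 -> [1 2 4 3]
  step 8: s1^-1 swaps positions 1,2 -> [2 1 4 3]
  step 9: s2 swaps positions 2,3 -> [2 4 1 3]
  step 10: s1^-1 swaps positions 1,2 -> [4 2 1 3]
  step 11: s2 swaps positions 2,3 -> [4 1 2 3]
  step 12: s2 swaps positions 2,3 -> [4 2 1 3]
Final permutation (position -> original strand): [4 2 1 3]
Closure components = cycle count of this permutation = 2.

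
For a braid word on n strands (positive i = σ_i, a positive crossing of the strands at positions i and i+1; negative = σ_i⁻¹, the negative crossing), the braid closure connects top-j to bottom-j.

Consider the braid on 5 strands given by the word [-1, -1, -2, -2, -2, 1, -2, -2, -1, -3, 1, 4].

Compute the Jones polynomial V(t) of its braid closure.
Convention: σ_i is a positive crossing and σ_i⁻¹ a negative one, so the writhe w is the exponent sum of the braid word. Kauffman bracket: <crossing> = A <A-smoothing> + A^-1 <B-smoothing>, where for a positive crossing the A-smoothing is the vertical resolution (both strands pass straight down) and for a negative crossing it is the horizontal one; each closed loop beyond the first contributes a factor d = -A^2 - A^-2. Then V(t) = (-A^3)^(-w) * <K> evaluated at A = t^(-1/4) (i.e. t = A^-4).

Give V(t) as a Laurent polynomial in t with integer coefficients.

The presented braid s1^-1 s1^-1 s2^-1 s2^-1 s2^-1 s1 s2^-1 s2^-1 s1^-1 s3^-1 s1 s4 on 5 strands reduces by inverse Markov moves (closure unchanged at each step):
  Destabilize: the word has the form β·s4 where s4 occurs only as the final letter (β ∈ B_4); drop it and the last strand → 4 strands.
  Deconjugate: the word is γ·β·γ⁻¹ with γ = s1^-1 (prefix) and γ⁻¹ = s1 (suffix); strip both.
  Destabilize: the word has the form β·s3^-1 where s3^-1 occurs only as the final letter (β ∈ B_3); drop it and the last strand → 3 strands.
Reduced to β = s1^-1 s2^-1 s2^-1 s2^-1 s1 s2^-1 s2^-1 s1^-1 on 3 strands, 8 crossings.
Compute on β:
Braid: s1^-1 s2^-1 s2^-1 s2^-1 s1 s2^-1 s2^-1 s1^-1 on 3 strands, 8 crossings.
Writhe w = (#positive) - (#negative) = 1 - 7 = -6.
Enumerate smoothing states for the bracket polynomial. There are 2^8 = 256 states.
Smooth each crossing (0=||, 1=⌣⌢); contribution A^(Σ sign_k(1-2s_k)) * d^(L-1).
Tabulate the states by total A-exponent and number of loops L (A-exp: L × count):
  A^8: L=6 ×1
  A^6: L=5 ×8
  A^4: L=4 ×27, L=6 ×1
  A^2: L=3 ×49, L=5 ×7
  A^0: L=2 ×49, L=4 ×21
  A^-2: L=1 ×22, L=3 ×34
  A^-4: L=2 ×27, L=4 ×1
  A^-6: L=1 ×5, L=3 ×3
  A^-8: L=2 ×1
Each group contributes A^e * Σ count * d^(L-1):
Powers of d = -A^2 - A^-2: d^2 = A^4 + 2 + A^-4; d^3 = -A^6 - 3*A^2 - 3*A^-2 - A^-6; d^4 = A^8 + 4*A^4 + 6 + 4*A^-4 + A^-8; d^5 = -A^10 - 5*A^6 - 10*A^2 - 10*A^-2 - 5*A^-6 - A^-10.
  A^8 * (d^5) = -A^18 - 5*A^14 - 10*A^10 - 10*A^6 - 5*A^2 - A^-2
  A^6 * (8*d^4) = 8*A^14 + 32*A^10 + 48*A^6 + 32*A^2 + 8*A^-2
  A^4 * (27*d^3 + d^5) = -A^14 - 32*A^10 - 91*A^6 - 91*A^2 - 32*A^-2 - A^-6
  A^2 * (49*d^2 + 7*d^4) = 7*A^10 + 77*A^6 + 140*A^2 + 77*A^-2 + 7*A^-6
  A^0 * (49*d + 21*d^3) = -21*A^6 - 112*A^2 - 112*A^-2 - 21*A^-6
  A^-2 * (22 + 34*d^2) = 34*A^2 + 90*A^-2 + 34*A^-6
  A^-4 * (27*d + d^3) = -A^2 - 30*A^-2 - 30*A^-6 - A^-10
  A^-6 * (5 + 3*d^2) = 3*A^-2 + 11*A^-6 + 3*A^-10
  A^-8 * (d) = -A^-6 - A^-10
Summing the groups: <K> = -A^18 + 2*A^14 - 3*A^10 + 3*A^6 - 3*A^2 + 3*A^-2 - A^-6 + A^-10
Normalise by the writhe: (-A^3)^(-w) = (-A^3)^(6) = A^18, so f(A) = A^18 * <K> = -A^36 + 2*A^32 - 3*A^28 + 3*A^24 - 3*A^20 + 3*A^16 - A^12 + A^8.
Substitute A = t^(-1/4), i.e. A^e → t^(-e/4): V(t) = t^-2 - t^-3 + 3*t^-4 - 3*t^-5 + 3*t^-6 - 3*t^-7 + 2*t^-8 - t^-9

Answer: t^-2 - t^-3 + 3*t^-4 - 3*t^-5 + 3*t^-6 - 3*t^-7 + 2*t^-8 - t^-9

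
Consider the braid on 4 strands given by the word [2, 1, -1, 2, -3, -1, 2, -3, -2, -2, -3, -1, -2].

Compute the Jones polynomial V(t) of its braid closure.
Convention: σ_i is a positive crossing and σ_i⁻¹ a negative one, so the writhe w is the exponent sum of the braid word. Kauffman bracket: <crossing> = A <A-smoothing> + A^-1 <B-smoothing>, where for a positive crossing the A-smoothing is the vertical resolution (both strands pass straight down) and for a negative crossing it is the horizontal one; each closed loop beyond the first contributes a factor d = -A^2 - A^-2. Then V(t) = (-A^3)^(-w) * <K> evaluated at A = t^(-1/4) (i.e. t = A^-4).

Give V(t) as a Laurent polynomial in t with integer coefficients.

2*t^-1 - 3*t^-2 + 4*t^-3 - 4*t^-4 + 4*t^-5 - 3*t^-6 + 2*t^-7 - t^-8

Derivation:
The presented braid s2 s1 s1^-1 s2 s3^-1 s1^-1 s2 s3^-1 s2^-1 s2^-1 s3^-1 s1^-1 s2^-1 on 4 strands reduces by inverse Markov moves (closure unchanged at each step):
  Deconjugate: the word is γ·β·γ⁻¹ with γ = s2 s1 (prefix) and γ⁻¹ = s1^-1 s2^-1 (suffix); strip both.
Reduced to β = s1^-1 s2 s3^-1 s1^-1 s2 s3^-1 s2^-1 s2^-1 s3^-1 on 4 strands, 9 crossings.
Compute on β:
Braid: s1^-1 s2 s3^-1 s1^-1 s2 s3^-1 s2^-1 s2^-1 s3^-1 on 4 strands, 9 crossings.
Writhe w = (#positive) - (#negative) = 2 - 7 = -5.
State-sum expansion of <K>. There are 2^9 = 512 states.
Smooth each crossing (0=||, 1=⌣⌢); contribution A^(Σ sign_k(1-2s_k)) * d^(L-1).
Tabulate the states by total A-exponent and number of loops L (A-exp: L × count):
  A^9: L=5 ×1
  A^7: L=4 ×9
  A^5: L=3 ×33, L=5 ×3
  A^3: L=2 ×59, L=4 ×25
  A^1: L=1 ×42, L=3 ×80, L=5 ×4
  A^-1: L=2 ×93, L=4 ×33
  A^-3: L=1 ×19, L=3 ×58, L=5 ×7
  A^-5: L=2 ×19, L=4 ×16, L=6 ×1
  A^-7: L=3 ×7, L=5 ×2
  A^-9: L=4 ×1
Each group contributes A^e * Σ count * d^(L-1):
Powers of d = -A^2 - A^-2: d^2 = A^4 + 2 + A^-4; d^3 = -A^6 - 3*A^2 - 3*A^-2 - A^-6; d^4 = A^8 + 4*A^4 + 6 + 4*A^-4 + A^-8; d^5 = -A^10 - 5*A^6 - 10*A^2 - 10*A^-2 - 5*A^-6 - A^-10.
  A^9 * (d^4) = A^17 + 4*A^13 + 6*A^9 + 4*A^5 + A
  A^7 * (9*d^3) = -9*A^13 - 27*A^9 - 27*A^5 - 9*A
  A^5 * (33*d^2 + 3*d^4) = 3*A^13 + 45*A^9 + 84*A^5 + 45*A + 3*A^-3
  A^3 * (59*d + 25*d^3) = -25*A^9 - 134*A^5 - 134*A - 25*A^-3
  A^1 * (42 + 80*d^2 + 4*d^4) = 4*A^9 + 96*A^5 + 226*A + 96*A^-3 + 4*A^-7
  A^-1 * (93*d + 33*d^3) = -33*A^5 - 192*A - 192*A^-3 - 33*A^-7
  A^-3 * (19 + 58*d^2 + 7*d^4) = 7*A^5 + 86*A + 177*A^-3 + 86*A^-7 + 7*A^-11
  A^-5 * (19*d + 16*d^3 + d^5) = -A^5 - 21*A - 77*A^-3 - 77*A^-7 - 21*A^-11 - A^-15
  A^-7 * (7*d^2 + 2*d^4) = 2*A + 15*A^-3 + 26*A^-7 + 15*A^-11 + 2*A^-15
  A^-9 * (d^3) = -A^-3 - 3*A^-7 - 3*A^-11 - A^-15
Summing the groups: <K> = A^17 - 2*A^13 + 3*A^9 - 4*A^5 + 4*A - 4*A^-3 + 3*A^-7 - 2*A^-11
Normalise by the writhe: (-A^3)^(-w) = (-A^3)^(5) = -A^15, so f(A) = -A^15 * <K> = -A^32 + 2*A^28 - 3*A^24 + 4*A^20 - 4*A^16 + 4*A^12 - 3*A^8 + 2*A^4.
Substitute A = t^(-1/4), i.e. A^e → t^(-e/4): V(t) = 2*t^-1 - 3*t^-2 + 4*t^-3 - 4*t^-4 + 4*t^-5 - 3*t^-6 + 2*t^-7 - t^-8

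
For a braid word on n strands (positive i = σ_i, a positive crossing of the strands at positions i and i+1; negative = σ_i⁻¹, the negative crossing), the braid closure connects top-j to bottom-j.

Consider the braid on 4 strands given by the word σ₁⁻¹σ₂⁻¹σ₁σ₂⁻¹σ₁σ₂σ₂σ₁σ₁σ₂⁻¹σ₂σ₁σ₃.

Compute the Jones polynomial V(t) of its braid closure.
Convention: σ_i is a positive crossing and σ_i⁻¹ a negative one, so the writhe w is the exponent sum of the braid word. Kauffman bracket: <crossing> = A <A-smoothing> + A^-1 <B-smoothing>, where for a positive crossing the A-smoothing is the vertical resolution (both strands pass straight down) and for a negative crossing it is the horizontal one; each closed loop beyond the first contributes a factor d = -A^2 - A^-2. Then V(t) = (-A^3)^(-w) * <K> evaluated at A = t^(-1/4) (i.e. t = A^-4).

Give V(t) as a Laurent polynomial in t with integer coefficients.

t^7 - 2*t^6 + 2*t^5 - 3*t^4 + 3*t^3 - 2*t^2 + 2*t

Derivation:
The presented braid s1^-1 s2^-1 s1 s2^-1 s1 s2 s2 s1 s1 s2^-1 s2 s1 s3 on 4 strands reduces by inverse Markov moves (closure unchanged at each step):
  Destabilize: the word has the form β·s3 where s3 occurs only as the final letter (β ∈ B_3); drop it and the last strand → 3 strands.
  Deconjugate: the word is γ·β·γ⁻¹ with γ = s1^-1 s2^-1 (prefix) and γ⁻¹ = s2 s1 (suffix); strip both.
Reduced to β = s1 s2^-1 s1 s2 s2 s1 s1 s2^-1 on 3 strands, 8 crossings.
Compute on β:
Braid: s1 s2^-1 s1 s2 s2 s1 s1 s2^-1 on 3 strands, 8 crossings.
Writhe w = (#positive) - (#negative) = 6 - 2 = 4.
State-sum expansion of <K>. There are 2^8 = 256 states.
For each crossing: s=0 is the vertical smoothing, s=1 horizontal. Crossing k contributes A^(sign_k * (1 - 2*s_k)); loop factor d = -A^2 - A^-2.
Tabulate the states by total A-exponent and number of loops L (A-exp: L × count):
  A^8: L=3 ×1
  A^6: L=2 ×6, L=4 ×2
  A^4: L=1 ×11, L=3 ×16, L=5 ×1
  A^2: L=2 ×47, L=4 ×9
  A^0: L=1 ×26, L=3 ×43, L=5 ×1
  A^-2: L=2 ×41, L=4 ×15
  A^-4: L=3 ×26, L=5 ×2
  A^-6: L=4 ×8
  A^-8: L=5 ×1
Each group contributes A^e * Σ count * d^(L-1):
Powers of d = -A^2 - A^-2: d^2 = A^4 + 2 + A^-4; d^3 = -A^6 - 3*A^2 - 3*A^-2 - A^-6; d^4 = A^8 + 4*A^4 + 6 + 4*A^-4 + A^-8.
  A^8 * (d^2) = A^12 + 2*A^8 + A^4
  A^6 * (6*d + 2*d^3) = -2*A^12 - 12*A^8 - 12*A^4 - 2
  A^4 * (11 + 16*d^2 + d^4) = A^12 + 20*A^8 + 49*A^4 + 20 + A^-4
  A^2 * (47*d + 9*d^3) = -9*A^8 - 74*A^4 - 74 - 9*A^-4
  A^0 * (26 + 43*d^2 + d^4) = A^8 + 47*A^4 + 118 + 47*A^-4 + A^-8
  A^-2 * (41*d + 15*d^3) = -15*A^4 - 86 - 86*A^-4 - 15*A^-8
  A^-4 * (26*d^2 + 2*d^4) = 2*A^4 + 34 + 64*A^-4 + 34*A^-8 + 2*A^-12
  A^-6 * (8*d^3) = -8 - 24*A^-4 - 24*A^-8 - 8*A^-12
  A^-8 * (d^4) = 1 + 4*A^-4 + 6*A^-8 + 4*A^-12 + A^-16
Summing the groups: <K> = 2*A^8 - 2*A^4 + 3 - 3*A^-4 + 2*A^-8 - 2*A^-12 + A^-16
Normalise by the writhe: (-A^3)^(-w) = (-A^3)^(-4) = A^-12, so f(A) = A^-12 * <K> = 2*A^-4 - 2*A^-8 + 3*A^-12 - 3*A^-16 + 2*A^-20 - 2*A^-24 + A^-28.
Substitute A = t^(-1/4), i.e. A^e → t^(-e/4): V(t) = t^7 - 2*t^6 + 2*t^5 - 3*t^4 + 3*t^3 - 2*t^2 + 2*t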